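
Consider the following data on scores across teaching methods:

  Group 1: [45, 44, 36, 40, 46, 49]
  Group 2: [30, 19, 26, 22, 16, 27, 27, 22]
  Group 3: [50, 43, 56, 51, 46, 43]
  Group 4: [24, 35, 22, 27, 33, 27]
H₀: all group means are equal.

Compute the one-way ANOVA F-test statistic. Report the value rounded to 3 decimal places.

test statistic = 39.277

Group means [43.33, 23.62, 48.17, 28.00], grand mean 34.846
SSB = Σnᵢ(x̄ᵢ−x̄)² = 2785.343; SSW = ΣΣ(x−x̄ᵢ)² = 520.042
MSB = 2785.343/3 = 928.4476; MSW = 520.042/22 = 23.6383
F = MSB/MSW = 39.2773
df = (3, 22)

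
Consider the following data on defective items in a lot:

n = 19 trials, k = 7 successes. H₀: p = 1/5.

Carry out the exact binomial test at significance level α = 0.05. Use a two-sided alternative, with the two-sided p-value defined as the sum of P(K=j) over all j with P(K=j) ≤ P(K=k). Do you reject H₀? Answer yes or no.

Exact binomial: n=19, k=7, p₀=1/5=0.2000
P(X=j) = C(n,j)·p₀^j·(1−p₀)^(n−j); p = Σ P(X=j) over j with P(X=j) ≤ P(X=7)
p-value (two-sided) = 0.08201
At α=0.05: p ≥ α → fail to reject H₀

reject H₀: no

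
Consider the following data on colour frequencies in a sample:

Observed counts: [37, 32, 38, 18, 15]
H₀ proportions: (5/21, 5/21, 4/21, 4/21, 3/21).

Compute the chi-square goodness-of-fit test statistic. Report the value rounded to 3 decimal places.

n = 140; E_i = n·p_i = [33.33, 33.33, 26.67, 26.67, 20.00]
χ² = (37−33.33)²/33.33 + (32−33.33)²/33.33 + (38−26.67)²/26.67 + (18−26.67)²/26.67 + (15−20.00)²/20.00 = 9.3400
df = 4

test statistic = 9.340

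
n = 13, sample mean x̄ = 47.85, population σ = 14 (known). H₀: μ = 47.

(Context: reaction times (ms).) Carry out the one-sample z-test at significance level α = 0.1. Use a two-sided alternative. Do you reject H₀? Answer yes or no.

reject H₀: no

SE = σ/√n = 14/√13 = 3.8829
z = (x̄−μ₀)/SE = (47.85−47)/3.8829 = 0.2189
p-value (two-sided) = 0.82672
At α=0.1: p ≥ α → fail to reject H₀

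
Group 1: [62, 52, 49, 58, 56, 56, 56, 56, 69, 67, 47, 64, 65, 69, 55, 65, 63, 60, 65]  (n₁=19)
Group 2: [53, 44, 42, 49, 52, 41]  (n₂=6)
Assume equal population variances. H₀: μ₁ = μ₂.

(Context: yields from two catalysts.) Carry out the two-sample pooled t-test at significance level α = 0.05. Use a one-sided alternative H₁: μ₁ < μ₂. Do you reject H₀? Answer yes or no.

reject H₀: no

x̄₁=59.684, s₁=6.498, n₁=19
x̄₂=46.833, s₂=5.193, n₂=6
s_p² = [18·6.498² + 5·5.193²]/23 = 38.9104
SE = √(s_p²·(1/19+1/6)) = 2.9211
t = (59.684−46.833)/2.9211 = 4.3993
df = 23
p-value (one-sided, H₁ less) = 0.99990
At α=0.05: p ≥ α → fail to reject H₀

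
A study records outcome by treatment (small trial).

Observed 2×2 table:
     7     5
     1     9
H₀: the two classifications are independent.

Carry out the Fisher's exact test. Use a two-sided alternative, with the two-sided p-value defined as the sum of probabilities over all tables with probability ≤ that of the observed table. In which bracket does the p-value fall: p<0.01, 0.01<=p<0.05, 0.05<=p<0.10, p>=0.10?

p-value bracket: 0.01<=p<0.05

Margins: r₁=12, r₂=10, c₁=8, c₂=14, n=22
p_obs = C(12,7)·C(10,1)/C(22,8); sum pmf over tables with pmf ≤ p_obs
p-value (two-sided) = 0.03096
→ bracket: 0.01<=p<0.05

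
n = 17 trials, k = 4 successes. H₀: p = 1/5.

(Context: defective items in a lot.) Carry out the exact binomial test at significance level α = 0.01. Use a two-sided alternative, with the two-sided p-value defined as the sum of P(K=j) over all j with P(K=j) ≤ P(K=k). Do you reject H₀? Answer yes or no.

Exact binomial: n=17, k=4, p₀=1/5=0.2000
P(X=j) = C(n,j)·p₀^j·(1−p₀)^(n−j); p = Σ P(X=j) over j with P(X=j) ≤ P(X=4)
p-value (two-sided) = 0.76075
At α=0.01: p ≥ α → fail to reject H₀

reject H₀: no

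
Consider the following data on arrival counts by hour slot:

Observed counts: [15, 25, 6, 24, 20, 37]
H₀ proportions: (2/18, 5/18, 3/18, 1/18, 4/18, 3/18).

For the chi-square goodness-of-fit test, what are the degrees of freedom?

df = k − 1 = 6 − 1 = 5

degrees of freedom = 5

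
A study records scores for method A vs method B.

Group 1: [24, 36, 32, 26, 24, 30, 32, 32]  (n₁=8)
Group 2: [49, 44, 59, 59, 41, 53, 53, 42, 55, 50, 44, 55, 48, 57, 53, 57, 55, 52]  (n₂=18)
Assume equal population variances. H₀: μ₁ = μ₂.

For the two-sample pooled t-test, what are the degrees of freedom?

df = n₁ + n₂ − 2 = 8 + 18 − 2 = 24

degrees of freedom = 24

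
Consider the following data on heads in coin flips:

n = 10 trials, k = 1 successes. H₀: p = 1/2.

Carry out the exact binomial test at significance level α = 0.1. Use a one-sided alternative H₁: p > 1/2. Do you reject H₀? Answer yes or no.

Exact binomial: n=10, k=1, p₀=1/2=0.5000
P(X≥1) from Σ C(n,i)·p₀^i·(1−p₀)^(n−i)
p-value (one-sided, H₁ greater) = 0.99902
At α=0.1: p ≥ α → fail to reject H₀

reject H₀: no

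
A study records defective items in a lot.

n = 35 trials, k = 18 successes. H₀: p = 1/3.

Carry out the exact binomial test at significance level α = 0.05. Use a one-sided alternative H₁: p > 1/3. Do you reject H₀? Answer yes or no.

reject H₀: yes

Exact binomial: n=35, k=18, p₀=1/3=0.3333
P(X≥18) from Σ C(n,i)·p₀^i·(1−p₀)^(n−i)
p-value (one-sided, H₁ greater) = 0.02042
At α=0.05: p < α → reject H₀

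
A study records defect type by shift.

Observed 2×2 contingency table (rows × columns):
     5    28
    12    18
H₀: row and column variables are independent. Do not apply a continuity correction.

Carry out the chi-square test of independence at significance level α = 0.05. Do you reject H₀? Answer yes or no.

reject H₀: yes

Row totals [33, 30], col totals [17, 46], n=63
χ² = (5−8.90)²/8.90 + (28−24.10)²/24.10 + (12−8.10)²/8.10 + (18−21.90)²/21.90 = 4.9246
df = 1
p-value (upper-tail) = 0.02648
At α=0.05: p < α → reject H₀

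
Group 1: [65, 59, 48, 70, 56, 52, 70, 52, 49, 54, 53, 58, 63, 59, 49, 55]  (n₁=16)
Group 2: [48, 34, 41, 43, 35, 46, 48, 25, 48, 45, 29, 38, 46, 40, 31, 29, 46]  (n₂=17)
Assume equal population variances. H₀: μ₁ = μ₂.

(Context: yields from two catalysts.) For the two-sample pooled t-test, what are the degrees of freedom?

df = n₁ + n₂ − 2 = 16 + 17 − 2 = 31

degrees of freedom = 31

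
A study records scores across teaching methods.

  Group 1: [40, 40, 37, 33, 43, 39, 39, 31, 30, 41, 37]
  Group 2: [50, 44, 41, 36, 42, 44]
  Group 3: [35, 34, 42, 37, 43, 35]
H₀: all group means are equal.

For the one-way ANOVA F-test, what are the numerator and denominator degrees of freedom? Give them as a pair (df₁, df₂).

degrees of freedom = [2, 20]

k = 3 groups, N = 23 total
df = (k−1, N−k) = (3−1, 23−3) = (2, 20)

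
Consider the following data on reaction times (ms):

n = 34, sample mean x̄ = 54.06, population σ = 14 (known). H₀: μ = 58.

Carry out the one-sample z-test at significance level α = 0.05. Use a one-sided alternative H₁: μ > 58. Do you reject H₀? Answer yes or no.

SE = σ/√n = 14/√34 = 2.4010
z = (x̄−μ₀)/SE = (54.06−58)/2.4010 = -1.6410
p-value (one-sided, H₁ greater) = 0.94960
At α=0.05: p ≥ α → fail to reject H₀

reject H₀: no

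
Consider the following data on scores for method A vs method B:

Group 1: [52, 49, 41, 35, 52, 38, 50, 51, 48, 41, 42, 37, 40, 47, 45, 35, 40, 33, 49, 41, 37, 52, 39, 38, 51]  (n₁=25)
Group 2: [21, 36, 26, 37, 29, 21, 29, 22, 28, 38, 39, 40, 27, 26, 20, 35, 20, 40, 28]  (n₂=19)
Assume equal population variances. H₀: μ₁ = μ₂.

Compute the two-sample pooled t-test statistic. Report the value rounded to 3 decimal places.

test statistic = 6.784

x̄₁=43.320, s₁=6.230, n₁=25
x̄₂=29.579, s₂=7.183, n₂=19
s_p² = [24·6.230² + 18·7.183²]/42 = 44.2874
SE = √(s_p²·(1/25+1/19)) = 2.0254
t = (43.320−29.579)/2.0254 = 6.7842
df = 42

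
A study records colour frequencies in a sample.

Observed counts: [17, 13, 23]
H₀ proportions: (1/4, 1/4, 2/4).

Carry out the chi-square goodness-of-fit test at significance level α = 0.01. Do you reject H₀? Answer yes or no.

reject H₀: no

n = 53; E_i = n·p_i = [13.25, 13.25, 26.50]
χ² = (17−13.25)²/13.25 + (13−13.25)²/13.25 + (23−26.50)²/26.50 = 1.5283
df = 2
p-value (upper-tail) = 0.46573
At α=0.01: p ≥ α → fail to reject H₀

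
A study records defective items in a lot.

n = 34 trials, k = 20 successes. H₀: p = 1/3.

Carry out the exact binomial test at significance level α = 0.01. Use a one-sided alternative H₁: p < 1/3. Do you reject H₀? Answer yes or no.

Exact binomial: n=34, k=20, p₀=1/3=0.3333
P(X≤20) from Σ C(n,i)·p₀^i·(1−p₀)^(n−i)
p-value (one-sided, H₁ less) = 0.99936
At α=0.01: p ≥ α → fail to reject H₀

reject H₀: no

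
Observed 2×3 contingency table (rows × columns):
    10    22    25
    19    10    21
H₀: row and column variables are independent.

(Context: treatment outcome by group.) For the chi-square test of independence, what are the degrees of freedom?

df = (r−1)(c−1) = (2−1)·(3−1) = 2

degrees of freedom = 2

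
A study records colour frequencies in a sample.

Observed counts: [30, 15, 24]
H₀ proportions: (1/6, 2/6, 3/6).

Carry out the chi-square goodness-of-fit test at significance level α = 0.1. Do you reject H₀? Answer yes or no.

reject H₀: yes

n = 69; E_i = n·p_i = [11.50, 23.00, 34.50]
χ² = (30−11.50)²/11.50 + (15−23.00)²/23.00 + (24−34.50)²/34.50 = 35.7391
df = 2
p-value (upper-tail) = 0.00000
At α=0.1: p < α → reject H₀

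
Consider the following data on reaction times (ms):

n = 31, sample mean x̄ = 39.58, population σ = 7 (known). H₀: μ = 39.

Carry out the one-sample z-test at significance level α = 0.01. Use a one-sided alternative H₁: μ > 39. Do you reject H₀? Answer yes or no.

reject H₀: no

SE = σ/√n = 7/√31 = 1.2572
z = (x̄−μ₀)/SE = (39.58−39)/1.2572 = 0.4613
p-value (one-sided, H₁ greater) = 0.32228
At α=0.01: p ≥ α → fail to reject H₀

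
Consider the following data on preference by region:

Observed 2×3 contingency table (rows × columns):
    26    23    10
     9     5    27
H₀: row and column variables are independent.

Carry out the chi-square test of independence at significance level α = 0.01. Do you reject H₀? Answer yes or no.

Row totals [59, 41], col totals [35, 28, 37], n=100
χ² = (26−20.65)²/20.65 + (23−16.52)²/16.52 + (10−21.83)²/21.83 + (9−14.35)²/14.35 + (5−11.48)²/11.48 + (27−15.17)²/15.17 = 25.2164
df = 2
p-value (upper-tail) = 0.00000
At α=0.01: p < α → reject H₀

reject H₀: yes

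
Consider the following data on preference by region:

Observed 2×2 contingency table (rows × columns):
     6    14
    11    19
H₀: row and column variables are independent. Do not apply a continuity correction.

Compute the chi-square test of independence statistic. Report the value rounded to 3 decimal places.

Row totals [20, 30], col totals [17, 33], n=50
χ² = (6−6.80)²/6.80 + (14−13.20)²/13.20 + (11−10.20)²/10.20 + (19−19.80)²/19.80 = 0.2377
df = 1

test statistic = 0.238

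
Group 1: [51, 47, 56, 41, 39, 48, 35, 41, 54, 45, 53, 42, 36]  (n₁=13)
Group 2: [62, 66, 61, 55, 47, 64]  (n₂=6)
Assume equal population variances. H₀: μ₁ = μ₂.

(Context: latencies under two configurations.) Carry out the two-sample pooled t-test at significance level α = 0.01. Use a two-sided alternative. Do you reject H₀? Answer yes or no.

reject H₀: yes

x̄₁=45.231, s₁=6.906, n₁=13
x̄₂=59.167, s₂=7.026, n₂=6
s_p² = [12·6.906² + 5·7.026²]/17 = 48.1848
SE = √(s_p²·(1/13+1/6)) = 3.4260
t = (45.231−59.167)/3.4260 = -4.0677
df = 17
p-value (two-sided) = 0.00080
At α=0.01: p < α → reject H₀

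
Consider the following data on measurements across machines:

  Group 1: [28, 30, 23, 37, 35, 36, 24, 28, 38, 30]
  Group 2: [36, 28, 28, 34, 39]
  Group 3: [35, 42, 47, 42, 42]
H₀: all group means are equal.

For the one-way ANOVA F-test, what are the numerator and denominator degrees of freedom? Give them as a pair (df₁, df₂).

degrees of freedom = [2, 17]

k = 3 groups, N = 20 total
df = (k−1, N−k) = (3−1, 20−3) = (2, 17)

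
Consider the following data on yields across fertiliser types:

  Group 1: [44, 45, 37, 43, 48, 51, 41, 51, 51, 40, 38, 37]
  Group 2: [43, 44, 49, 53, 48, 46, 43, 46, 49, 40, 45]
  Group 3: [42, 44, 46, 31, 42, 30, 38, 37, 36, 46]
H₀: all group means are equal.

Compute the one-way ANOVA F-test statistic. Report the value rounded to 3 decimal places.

Group means [43.83, 46.00, 39.20], grand mean 43.152
SSB = Σnᵢ(x̄ᵢ−x̄)² = 250.976; SSW = ΣΣ(x−x̄ᵢ)² = 753.267
MSB = 250.976/2 = 125.4879; MSW = 753.267/30 = 25.1089
F = MSB/MSW = 4.9977
df = (2, 30)

test statistic = 4.998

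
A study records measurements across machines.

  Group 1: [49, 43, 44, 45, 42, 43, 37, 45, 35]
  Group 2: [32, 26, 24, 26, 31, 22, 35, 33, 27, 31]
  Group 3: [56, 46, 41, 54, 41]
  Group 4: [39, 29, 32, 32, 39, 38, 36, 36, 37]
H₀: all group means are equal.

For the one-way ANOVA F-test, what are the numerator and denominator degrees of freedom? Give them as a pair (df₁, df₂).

degrees of freedom = [3, 29]

k = 4 groups, N = 33 total
df = (k−1, N−k) = (4−1, 33−4) = (3, 29)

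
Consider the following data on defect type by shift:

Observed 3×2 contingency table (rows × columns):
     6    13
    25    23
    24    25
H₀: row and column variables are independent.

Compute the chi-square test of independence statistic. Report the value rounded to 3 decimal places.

Row totals [19, 48, 49], col totals [55, 61], n=116
χ² = (6−9.01)²/9.01 + (13−9.99)²/9.99 + (25−22.76)²/22.76 + (23−25.24)²/25.24 + (24−23.23)²/23.23 + (25−25.77)²/25.77 = 2.3787
df = 2

test statistic = 2.379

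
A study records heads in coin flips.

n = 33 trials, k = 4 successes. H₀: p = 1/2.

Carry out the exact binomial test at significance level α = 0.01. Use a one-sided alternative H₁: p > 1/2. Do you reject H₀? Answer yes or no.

reject H₀: no

Exact binomial: n=33, k=4, p₀=1/2=0.5000
P(X≥4) from Σ C(n,i)·p₀^i·(1−p₀)^(n−i)
p-value (one-sided, H₁ greater) = 1.00000
At α=0.01: p ≥ α → fail to reject H₀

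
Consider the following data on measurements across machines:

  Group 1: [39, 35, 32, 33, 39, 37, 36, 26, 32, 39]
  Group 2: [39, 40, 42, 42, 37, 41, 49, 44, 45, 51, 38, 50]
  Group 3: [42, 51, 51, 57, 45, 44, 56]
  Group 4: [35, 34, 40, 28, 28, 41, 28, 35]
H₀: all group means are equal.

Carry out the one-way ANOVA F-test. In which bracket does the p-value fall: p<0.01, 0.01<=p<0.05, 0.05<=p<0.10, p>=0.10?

Group means [34.80, 43.17, 49.43, 33.62], grand mean 40.027
SSB = Σnᵢ(x̄ᵢ−x̄)² = 1338.117; SSW = ΣΣ(x−x̄ᵢ)² = 804.856
MSB = 1338.117/3 = 446.0390; MSW = 804.856/33 = 24.3896
F = MSB/MSW = 18.2881
df = (3, 33)
p-value (upper-tail) = 0.00000
→ bracket: p<0.01

p-value bracket: p<0.01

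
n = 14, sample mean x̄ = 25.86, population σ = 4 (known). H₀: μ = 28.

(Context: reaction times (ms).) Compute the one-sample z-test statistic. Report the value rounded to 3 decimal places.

SE = σ/√n = 4/√14 = 1.0690
z = (x̄−μ₀)/SE = (25.86−28)/1.0690 = -2.0018

test statistic = -2.002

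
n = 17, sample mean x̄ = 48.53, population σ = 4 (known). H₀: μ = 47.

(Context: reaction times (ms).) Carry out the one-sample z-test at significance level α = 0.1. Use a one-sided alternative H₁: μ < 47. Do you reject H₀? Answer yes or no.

reject H₀: no

SE = σ/√n = 4/√17 = 0.9701
z = (x̄−μ₀)/SE = (48.53−47)/0.9701 = 1.5771
p-value (one-sided, H₁ less) = 0.94261
At α=0.1: p ≥ α → fail to reject H₀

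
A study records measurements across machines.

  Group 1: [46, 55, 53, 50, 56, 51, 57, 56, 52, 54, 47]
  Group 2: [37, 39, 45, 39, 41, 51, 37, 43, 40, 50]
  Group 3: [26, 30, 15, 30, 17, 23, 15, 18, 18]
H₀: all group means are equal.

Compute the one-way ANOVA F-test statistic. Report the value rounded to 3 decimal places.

Group means [52.45, 42.20, 21.33], grand mean 39.700
SSB = Σnᵢ(x̄ᵢ−x̄)² = 4887.973; SSW = ΣΣ(x−x̄ᵢ)² = 658.327
MSB = 4887.973/2 = 2443.9864; MSW = 658.327/27 = 24.3825
F = MSB/MSW = 100.2353
df = (2, 27)

test statistic = 100.235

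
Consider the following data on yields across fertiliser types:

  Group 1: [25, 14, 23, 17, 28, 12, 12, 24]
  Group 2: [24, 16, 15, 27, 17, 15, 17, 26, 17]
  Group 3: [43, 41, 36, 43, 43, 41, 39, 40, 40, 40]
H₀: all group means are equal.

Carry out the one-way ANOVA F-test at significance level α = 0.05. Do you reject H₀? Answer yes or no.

reject H₀: yes

Group means [19.38, 19.33, 40.60], grand mean 27.222
SSB = Σnᵢ(x̄ᵢ−x̄)² = 2842.392; SSW = ΣΣ(x−x̄ᵢ)² = 516.275
MSB = 2842.392/2 = 1421.1958; MSW = 516.275/24 = 21.5115
F = MSB/MSW = 66.0669
df = (2, 24)
p-value (upper-tail) = 0.00000
At α=0.05: p < α → reject H₀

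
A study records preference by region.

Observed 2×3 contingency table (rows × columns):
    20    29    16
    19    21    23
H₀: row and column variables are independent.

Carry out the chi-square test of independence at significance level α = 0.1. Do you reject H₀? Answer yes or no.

reject H₀: no

Row totals [65, 63], col totals [39, 50, 39], n=128
χ² = (20−19.80)²/19.80 + (29−25.39)²/25.39 + (16−19.80)²/19.80 + (19−19.20)²/19.20 + (21−24.61)²/24.61 + (23−19.20)²/19.20 = 2.5314
df = 2
p-value (upper-tail) = 0.28204
At α=0.1: p ≥ α → fail to reject H₀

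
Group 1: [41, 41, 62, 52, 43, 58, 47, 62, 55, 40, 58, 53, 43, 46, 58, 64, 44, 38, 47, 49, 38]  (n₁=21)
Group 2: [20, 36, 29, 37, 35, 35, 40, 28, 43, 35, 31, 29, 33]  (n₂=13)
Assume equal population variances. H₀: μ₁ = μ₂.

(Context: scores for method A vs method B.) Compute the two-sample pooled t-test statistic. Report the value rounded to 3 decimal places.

test statistic = 6.095

x̄₁=49.476, s₁=8.448, n₁=21
x̄₂=33.154, s₂=5.886, n₂=13
s_p² = [20·8.448² + 12·5.886²]/32 = 57.5916
SE = √(s_p²·(1/21+1/13)) = 2.6782
t = (49.476−33.154)/2.6782 = 6.0946
df = 32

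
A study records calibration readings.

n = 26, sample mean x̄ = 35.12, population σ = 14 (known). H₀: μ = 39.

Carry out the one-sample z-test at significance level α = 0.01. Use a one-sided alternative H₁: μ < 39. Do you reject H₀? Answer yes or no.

reject H₀: no

SE = σ/√n = 14/√26 = 2.7456
z = (x̄−μ₀)/SE = (35.12−39)/2.7456 = -1.4132
p-value (one-sided, H₁ less) = 0.07880
At α=0.01: p ≥ α → fail to reject H₀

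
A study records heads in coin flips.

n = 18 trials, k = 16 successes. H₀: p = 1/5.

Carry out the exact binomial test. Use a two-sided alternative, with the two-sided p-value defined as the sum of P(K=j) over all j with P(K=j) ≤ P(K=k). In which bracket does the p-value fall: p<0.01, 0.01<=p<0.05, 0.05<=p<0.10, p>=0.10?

p-value bracket: p<0.01

Exact binomial: n=18, k=16, p₀=1/5=0.2000
P(X=j) = C(n,j)·p₀^j·(1−p₀)^(n−j); p = Σ P(X=j) over j with P(X=j) ≤ P(X=16)
p-value (two-sided) = 0.00000
→ bracket: p<0.01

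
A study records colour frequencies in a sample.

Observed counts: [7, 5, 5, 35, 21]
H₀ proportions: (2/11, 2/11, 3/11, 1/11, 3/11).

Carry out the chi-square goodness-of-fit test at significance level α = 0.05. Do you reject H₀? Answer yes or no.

reject H₀: yes

n = 73; E_i = n·p_i = [13.27, 13.27, 19.91, 6.64, 19.91]
χ² = (7−13.27)²/13.27 + (5−13.27)²/13.27 + (5−19.91)²/19.91 + (35−6.64)²/6.64 + (21−19.91)²/19.91 = 140.5708
df = 4
p-value (upper-tail) = 0.00000
At α=0.05: p < α → reject H₀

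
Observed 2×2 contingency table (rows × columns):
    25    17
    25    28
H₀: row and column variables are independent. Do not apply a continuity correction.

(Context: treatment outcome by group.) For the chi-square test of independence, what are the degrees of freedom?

df = (r−1)(c−1) = (2−1)·(2−1) = 1

degrees of freedom = 1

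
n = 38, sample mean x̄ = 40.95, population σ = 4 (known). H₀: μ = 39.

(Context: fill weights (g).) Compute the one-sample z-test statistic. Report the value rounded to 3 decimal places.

SE = σ/√n = 4/√38 = 0.6489
z = (x̄−μ₀)/SE = (40.95−39)/0.6489 = 3.0052

test statistic = 3.005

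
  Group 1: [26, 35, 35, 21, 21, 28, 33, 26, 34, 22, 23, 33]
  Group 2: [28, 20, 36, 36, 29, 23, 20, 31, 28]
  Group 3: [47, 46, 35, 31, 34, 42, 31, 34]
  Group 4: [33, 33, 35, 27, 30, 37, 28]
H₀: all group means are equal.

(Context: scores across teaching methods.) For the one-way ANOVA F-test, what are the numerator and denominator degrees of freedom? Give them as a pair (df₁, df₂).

k = 4 groups, N = 36 total
df = (k−1, N−k) = (4−1, 36−4) = (3, 32)

degrees of freedom = [3, 32]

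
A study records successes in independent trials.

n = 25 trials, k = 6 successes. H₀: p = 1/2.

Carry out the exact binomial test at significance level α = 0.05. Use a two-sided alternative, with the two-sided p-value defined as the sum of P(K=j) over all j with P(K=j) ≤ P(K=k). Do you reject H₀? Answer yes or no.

Exact binomial: n=25, k=6, p₀=1/2=0.5000
P(X=j) = C(n,j)·p₀^j·(1−p₀)^(n−j); p = Σ P(X=j) over j with P(X=j) ≤ P(X=6)
p-value (two-sided) = 0.01463
At α=0.05: p < α → reject H₀

reject H₀: yes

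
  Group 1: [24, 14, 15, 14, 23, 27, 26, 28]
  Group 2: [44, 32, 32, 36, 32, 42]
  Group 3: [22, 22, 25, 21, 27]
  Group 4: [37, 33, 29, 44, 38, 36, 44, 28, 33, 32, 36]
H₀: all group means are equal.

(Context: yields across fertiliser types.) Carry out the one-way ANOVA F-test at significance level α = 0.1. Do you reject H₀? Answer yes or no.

Group means [21.38, 36.33, 23.40, 35.45], grand mean 29.867
SSB = Σnᵢ(x̄ᵢ−x̄)² = 1380.331; SSW = ΣΣ(x−x̄ᵢ)² = 705.136
MSB = 1380.331/3 = 460.1104; MSW = 705.136/26 = 27.1206
F = MSB/MSW = 16.9653
df = (3, 26)
p-value (upper-tail) = 0.00000
At α=0.1: p < α → reject H₀

reject H₀: yes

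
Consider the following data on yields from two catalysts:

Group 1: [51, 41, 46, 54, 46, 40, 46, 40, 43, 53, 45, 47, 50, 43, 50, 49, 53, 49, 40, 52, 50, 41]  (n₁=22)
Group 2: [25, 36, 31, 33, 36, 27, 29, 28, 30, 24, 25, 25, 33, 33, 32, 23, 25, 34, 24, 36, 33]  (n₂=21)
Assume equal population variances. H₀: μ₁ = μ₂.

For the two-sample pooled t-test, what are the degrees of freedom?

degrees of freedom = 41

df = n₁ + n₂ − 2 = 22 + 21 − 2 = 41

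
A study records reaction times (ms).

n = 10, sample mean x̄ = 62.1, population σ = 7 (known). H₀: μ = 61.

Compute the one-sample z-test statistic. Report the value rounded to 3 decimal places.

test statistic = 0.497

SE = σ/√n = 7/√10 = 2.2136
z = (x̄−μ₀)/SE = (62.1−61)/2.2136 = 0.4969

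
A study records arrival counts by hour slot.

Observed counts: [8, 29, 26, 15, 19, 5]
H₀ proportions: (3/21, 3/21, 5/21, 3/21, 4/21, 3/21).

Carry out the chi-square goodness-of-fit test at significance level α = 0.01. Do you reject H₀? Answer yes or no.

reject H₀: yes

n = 102; E_i = n·p_i = [14.57, 14.57, 24.29, 14.57, 19.43, 14.57]
χ² = (8−14.57)²/14.57 + (29−14.57)²/14.57 + (26−24.29)²/24.29 + (15−14.57)²/14.57 + (19−19.43)²/19.43 + (5−14.57)²/14.57 = 23.6809
df = 5
p-value (upper-tail) = 0.00025
At α=0.01: p < α → reject H₀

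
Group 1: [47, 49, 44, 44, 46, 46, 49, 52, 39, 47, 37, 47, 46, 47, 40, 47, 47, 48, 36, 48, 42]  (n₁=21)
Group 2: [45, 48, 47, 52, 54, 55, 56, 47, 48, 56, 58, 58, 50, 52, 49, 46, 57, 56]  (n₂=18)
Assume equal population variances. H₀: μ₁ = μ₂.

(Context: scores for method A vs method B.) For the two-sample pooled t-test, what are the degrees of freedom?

df = n₁ + n₂ − 2 = 21 + 18 − 2 = 37

degrees of freedom = 37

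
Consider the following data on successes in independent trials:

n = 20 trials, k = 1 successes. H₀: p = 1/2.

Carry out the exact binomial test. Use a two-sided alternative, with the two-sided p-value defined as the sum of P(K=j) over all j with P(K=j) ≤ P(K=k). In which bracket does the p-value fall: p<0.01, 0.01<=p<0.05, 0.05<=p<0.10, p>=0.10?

p-value bracket: p<0.01

Exact binomial: n=20, k=1, p₀=1/2=0.5000
P(X=j) = C(n,j)·p₀^j·(1−p₀)^(n−j); p = Σ P(X=j) over j with P(X=j) ≤ P(X=1)
p-value (two-sided) = 0.00004
→ bracket: p<0.01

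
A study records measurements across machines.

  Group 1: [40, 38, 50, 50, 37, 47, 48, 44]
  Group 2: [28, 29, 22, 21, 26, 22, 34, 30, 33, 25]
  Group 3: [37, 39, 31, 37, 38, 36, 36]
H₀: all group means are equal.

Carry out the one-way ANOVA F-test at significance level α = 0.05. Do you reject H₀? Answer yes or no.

Group means [44.25, 27.00, 36.29], grand mean 35.120
SSB = Σnᵢ(x̄ᵢ−x̄)² = 1335.711; SSW = ΣΣ(x−x̄ᵢ)² = 426.929
MSB = 1335.711/2 = 667.8557; MSW = 426.929/22 = 19.4058
F = MSB/MSW = 34.4152
df = (2, 22)
p-value (upper-tail) = 0.00000
At α=0.05: p < α → reject H₀

reject H₀: yes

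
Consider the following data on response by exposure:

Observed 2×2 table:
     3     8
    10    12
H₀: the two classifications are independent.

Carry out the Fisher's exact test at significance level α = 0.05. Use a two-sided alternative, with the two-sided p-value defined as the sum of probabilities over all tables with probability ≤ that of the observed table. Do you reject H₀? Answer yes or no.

reject H₀: no

Margins: r₁=11, r₂=22, c₁=13, c₂=20, n=33
p_obs = C(11,3)·C(22,10)/C(33,13); sum pmf over tables with pmf ≤ p_obs
p-value (two-sided) = 0.45586
At α=0.05: p ≥ α → fail to reject H₀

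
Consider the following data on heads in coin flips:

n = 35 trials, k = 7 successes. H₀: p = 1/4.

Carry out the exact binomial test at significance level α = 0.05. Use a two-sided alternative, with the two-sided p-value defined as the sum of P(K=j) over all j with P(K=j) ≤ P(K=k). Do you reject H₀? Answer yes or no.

Exact binomial: n=35, k=7, p₀=1/4=0.2500
P(X=j) = C(n,j)·p₀^j·(1−p₀)^(n−j); p = Σ P(X=j) over j with P(X=j) ≤ P(X=7)
p-value (two-sided) = 0.56421
At α=0.05: p ≥ α → fail to reject H₀

reject H₀: no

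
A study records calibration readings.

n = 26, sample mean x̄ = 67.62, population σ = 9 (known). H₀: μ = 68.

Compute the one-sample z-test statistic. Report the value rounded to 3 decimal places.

test statistic = -0.215

SE = σ/√n = 9/√26 = 1.7650
z = (x̄−μ₀)/SE = (67.62−68)/1.7650 = -0.2153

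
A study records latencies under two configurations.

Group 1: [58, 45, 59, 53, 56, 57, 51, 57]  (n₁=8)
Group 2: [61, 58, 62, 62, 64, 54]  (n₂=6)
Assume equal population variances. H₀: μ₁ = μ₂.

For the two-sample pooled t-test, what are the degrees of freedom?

degrees of freedom = 12

df = n₁ + n₂ − 2 = 8 + 6 − 2 = 12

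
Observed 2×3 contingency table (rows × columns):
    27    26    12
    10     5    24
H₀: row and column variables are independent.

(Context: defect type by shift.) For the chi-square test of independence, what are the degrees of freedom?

degrees of freedom = 2

df = (r−1)(c−1) = (2−1)·(3−1) = 2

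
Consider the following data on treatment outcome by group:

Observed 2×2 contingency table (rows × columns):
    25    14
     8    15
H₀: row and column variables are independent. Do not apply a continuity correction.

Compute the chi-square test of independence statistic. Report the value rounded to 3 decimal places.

test statistic = 4.996

Row totals [39, 23], col totals [33, 29], n=62
χ² = (25−20.76)²/20.76 + (14−18.24)²/18.24 + (8−12.24)²/12.24 + (15−10.76)²/10.76 = 4.9957
df = 1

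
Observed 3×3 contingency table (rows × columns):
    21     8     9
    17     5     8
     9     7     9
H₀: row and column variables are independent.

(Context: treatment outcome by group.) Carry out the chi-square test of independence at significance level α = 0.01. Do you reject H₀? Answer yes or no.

reject H₀: no

Row totals [38, 30, 25], col totals [47, 20, 26], n=93
χ² = (21−19.20)²/19.20 + (8−8.17)²/8.17 + (9−10.62)²/10.62 + (17−15.16)²/15.16 + (5−6.45)²/6.45 + (8−8.39)²/8.39 + (9−12.63)²/12.63 + (7−5.38)²/5.38 + (9−6.99)²/6.99 = 3.1014
df = 4
p-value (upper-tail) = 0.54099
At α=0.01: p ≥ α → fail to reject H₀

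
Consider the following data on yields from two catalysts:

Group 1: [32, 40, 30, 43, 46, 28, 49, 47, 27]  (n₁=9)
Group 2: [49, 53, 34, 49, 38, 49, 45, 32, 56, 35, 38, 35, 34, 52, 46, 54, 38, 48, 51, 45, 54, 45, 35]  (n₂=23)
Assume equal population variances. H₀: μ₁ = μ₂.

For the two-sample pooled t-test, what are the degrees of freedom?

degrees of freedom = 30

df = n₁ + n₂ − 2 = 9 + 23 − 2 = 30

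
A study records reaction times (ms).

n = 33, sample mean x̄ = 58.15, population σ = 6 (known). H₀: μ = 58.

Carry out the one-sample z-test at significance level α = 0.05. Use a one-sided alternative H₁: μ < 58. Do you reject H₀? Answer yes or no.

SE = σ/√n = 6/√33 = 1.0445
z = (x̄−μ₀)/SE = (58.15−58)/1.0445 = 0.1436
p-value (one-sided, H₁ less) = 0.55710
At α=0.05: p ≥ α → fail to reject H₀

reject H₀: no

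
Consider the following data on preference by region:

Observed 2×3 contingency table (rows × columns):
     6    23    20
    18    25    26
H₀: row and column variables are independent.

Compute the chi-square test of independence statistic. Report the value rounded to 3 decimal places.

test statistic = 3.579

Row totals [49, 69], col totals [24, 48, 46], n=118
χ² = (6−9.97)²/9.97 + (23−19.93)²/19.93 + (20−19.10)²/19.10 + (18−14.03)²/14.03 + (25−28.07)²/28.07 + (26−26.90)²/26.90 = 3.5789
df = 2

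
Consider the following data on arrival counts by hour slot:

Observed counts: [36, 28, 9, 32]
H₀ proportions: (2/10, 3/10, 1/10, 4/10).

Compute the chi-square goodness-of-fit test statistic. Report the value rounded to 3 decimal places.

n = 105; E_i = n·p_i = [21.00, 31.50, 10.50, 42.00]
χ² = (36−21.00)²/21.00 + (28−31.50)²/31.50 + (9−10.50)²/10.50 + (32−42.00)²/42.00 = 13.6984
df = 3

test statistic = 13.698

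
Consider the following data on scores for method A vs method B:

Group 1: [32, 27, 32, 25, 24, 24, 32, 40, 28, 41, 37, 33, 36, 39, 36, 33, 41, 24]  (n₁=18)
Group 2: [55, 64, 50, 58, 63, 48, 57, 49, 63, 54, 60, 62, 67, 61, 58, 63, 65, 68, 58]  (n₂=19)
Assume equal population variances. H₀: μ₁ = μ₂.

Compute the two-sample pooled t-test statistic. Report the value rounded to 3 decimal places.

test statistic = -13.672

x̄₁=32.444, s₁=6.002, n₁=18
x̄₂=59.105, s₂=5.858, n₂=19
s_p² = [17·6.002² + 18·5.858²]/35 = 35.1495
SE = √(s_p²·(1/18+1/19)) = 1.9501
t = (32.444−59.105)/1.9501 = -13.6718
df = 35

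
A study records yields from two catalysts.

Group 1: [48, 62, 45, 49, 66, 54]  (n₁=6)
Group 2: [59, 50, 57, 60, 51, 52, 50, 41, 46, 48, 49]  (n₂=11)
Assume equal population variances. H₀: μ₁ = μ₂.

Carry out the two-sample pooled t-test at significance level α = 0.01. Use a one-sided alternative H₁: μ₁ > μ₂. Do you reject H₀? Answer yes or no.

reject H₀: no

x̄₁=54.000, s₁=8.367, n₁=6
x̄₂=51.182, s₂=5.671, n₂=11
s_p² = [5·8.367² + 10·5.671²]/15 = 44.7758
SE = √(s_p²·(1/6+1/11)) = 3.3960
t = (54.000−51.182)/3.3960 = 0.8298
df = 15
p-value (one-sided, H₁ greater) = 0.20982
At α=0.01: p ≥ α → fail to reject H₀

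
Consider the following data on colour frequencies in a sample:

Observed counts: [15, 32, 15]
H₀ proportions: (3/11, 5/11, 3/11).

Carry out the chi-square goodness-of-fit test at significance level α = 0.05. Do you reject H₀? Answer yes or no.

reject H₀: no

n = 62; E_i = n·p_i = [16.91, 28.18, 16.91]
χ² = (15−16.91)²/16.91 + (32−28.18)²/28.18 + (15−16.91)²/16.91 = 0.9484
df = 2
p-value (upper-tail) = 0.62239
At α=0.05: p ≥ α → fail to reject H₀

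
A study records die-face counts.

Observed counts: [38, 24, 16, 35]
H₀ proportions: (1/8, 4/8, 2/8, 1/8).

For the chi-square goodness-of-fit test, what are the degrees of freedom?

df = k − 1 = 4 − 1 = 3

degrees of freedom = 3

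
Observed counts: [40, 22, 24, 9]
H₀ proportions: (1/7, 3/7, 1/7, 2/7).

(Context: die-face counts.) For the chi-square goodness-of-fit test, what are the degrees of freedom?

degrees of freedom = 3

df = k − 1 = 4 − 1 = 3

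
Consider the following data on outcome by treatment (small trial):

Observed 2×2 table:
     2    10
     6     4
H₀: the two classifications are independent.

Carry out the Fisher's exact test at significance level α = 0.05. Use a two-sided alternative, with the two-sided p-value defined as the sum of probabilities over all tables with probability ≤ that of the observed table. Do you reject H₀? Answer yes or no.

reject H₀: no

Margins: r₁=12, r₂=10, c₁=8, c₂=14, n=22
p_obs = C(12,2)·C(10,6)/C(22,8); sum pmf over tables with pmf ≤ p_obs
p-value (two-sided) = 0.07430
At α=0.05: p ≥ α → fail to reject H₀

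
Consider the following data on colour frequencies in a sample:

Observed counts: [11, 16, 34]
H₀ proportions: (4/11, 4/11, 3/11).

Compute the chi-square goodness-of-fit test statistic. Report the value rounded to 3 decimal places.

n = 61; E_i = n·p_i = [22.18, 22.18, 16.64]
χ² = (11−22.18)²/22.18 + (16−22.18)²/22.18 + (34−16.64)²/16.64 = 25.4822
df = 2

test statistic = 25.482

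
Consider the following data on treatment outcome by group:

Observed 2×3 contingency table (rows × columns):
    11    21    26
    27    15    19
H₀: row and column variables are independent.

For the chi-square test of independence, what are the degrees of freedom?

degrees of freedom = 2

df = (r−1)(c−1) = (2−1)·(3−1) = 2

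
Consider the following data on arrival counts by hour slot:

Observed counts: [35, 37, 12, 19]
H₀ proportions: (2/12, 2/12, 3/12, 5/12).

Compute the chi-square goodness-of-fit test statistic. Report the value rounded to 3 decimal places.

n = 103; E_i = n·p_i = [17.17, 17.17, 25.75, 42.92]
χ² = (35−17.17)²/17.17 + (37−17.17)²/17.17 + (12−25.75)²/25.75 + (19−42.92)²/42.92 = 62.1107
df = 3

test statistic = 62.111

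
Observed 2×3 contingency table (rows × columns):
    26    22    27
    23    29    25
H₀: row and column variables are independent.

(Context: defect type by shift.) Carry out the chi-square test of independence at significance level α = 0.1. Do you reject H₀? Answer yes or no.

Row totals [75, 77], col totals [49, 51, 52], n=152
χ² = (26−24.18)²/24.18 + (22−25.16)²/25.16 + (27−25.66)²/25.66 + (23−24.82)²/24.82 + (29−25.84)²/25.84 + (25−26.34)²/26.34 = 1.1953
df = 2
p-value (upper-tail) = 0.55011
At α=0.1: p ≥ α → fail to reject H₀

reject H₀: no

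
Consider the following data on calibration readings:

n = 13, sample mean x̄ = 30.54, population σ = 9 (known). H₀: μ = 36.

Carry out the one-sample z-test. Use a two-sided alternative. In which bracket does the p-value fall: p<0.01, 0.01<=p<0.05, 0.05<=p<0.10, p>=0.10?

SE = σ/√n = 9/√13 = 2.4962
z = (x̄−μ₀)/SE = (30.54−36)/2.4962 = -2.1874
p-value (two-sided) = 0.02872
→ bracket: 0.01<=p<0.05

p-value bracket: 0.01<=p<0.05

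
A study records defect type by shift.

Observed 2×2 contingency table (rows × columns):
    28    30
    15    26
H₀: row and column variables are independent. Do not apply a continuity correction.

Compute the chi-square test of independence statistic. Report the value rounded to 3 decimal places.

Row totals [58, 41], col totals [43, 56], n=99
χ² = (28−25.19)²/25.19 + (30−32.81)²/32.81 + (15−17.81)²/17.81 + (26−23.19)²/23.19 = 1.3362
df = 1

test statistic = 1.336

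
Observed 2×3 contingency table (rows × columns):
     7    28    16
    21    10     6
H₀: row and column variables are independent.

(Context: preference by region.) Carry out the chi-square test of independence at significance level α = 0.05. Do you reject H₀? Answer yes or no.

reject H₀: yes

Row totals [51, 37], col totals [28, 38, 22], n=88
χ² = (7−16.23)²/16.23 + (28−22.02)²/22.02 + (16−12.75)²/12.75 + (21−11.77)²/11.77 + (10−15.98)²/15.98 + (6−9.25)²/9.25 = 18.3079
df = 2
p-value (upper-tail) = 0.00011
At α=0.05: p < α → reject H₀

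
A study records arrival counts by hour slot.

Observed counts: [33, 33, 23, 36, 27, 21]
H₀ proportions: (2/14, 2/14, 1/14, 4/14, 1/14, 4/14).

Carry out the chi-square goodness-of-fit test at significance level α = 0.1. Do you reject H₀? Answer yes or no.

reject H₀: yes

n = 173; E_i = n·p_i = [24.71, 24.71, 12.36, 49.43, 12.36, 49.43]
χ² = (33−24.71)²/24.71 + (33−24.71)²/24.71 + (23−12.36)²/12.36 + (36−49.43)²/49.43 + (27−12.36)²/12.36 + (21−49.43)²/49.43 = 52.0723
df = 5
p-value (upper-tail) = 0.00000
At α=0.1: p < α → reject H₀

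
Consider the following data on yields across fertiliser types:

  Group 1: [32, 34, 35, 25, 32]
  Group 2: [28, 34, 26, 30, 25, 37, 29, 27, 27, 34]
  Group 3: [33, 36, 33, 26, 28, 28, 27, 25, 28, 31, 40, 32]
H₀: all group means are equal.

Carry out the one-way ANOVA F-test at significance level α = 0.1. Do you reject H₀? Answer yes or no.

Group means [31.60, 29.70, 30.58], grand mean 30.444
SSB = Σnᵢ(x̄ᵢ−x̄)² = 12.450; SSW = ΣΣ(x−x̄ᵢ)² = 422.217
MSB = 12.450/2 = 6.2250; MSW = 422.217/24 = 17.5924
F = MSB/MSW = 0.3538
df = (2, 24)
p-value (upper-tail) = 0.70558
At α=0.1: p ≥ α → fail to reject H₀

reject H₀: no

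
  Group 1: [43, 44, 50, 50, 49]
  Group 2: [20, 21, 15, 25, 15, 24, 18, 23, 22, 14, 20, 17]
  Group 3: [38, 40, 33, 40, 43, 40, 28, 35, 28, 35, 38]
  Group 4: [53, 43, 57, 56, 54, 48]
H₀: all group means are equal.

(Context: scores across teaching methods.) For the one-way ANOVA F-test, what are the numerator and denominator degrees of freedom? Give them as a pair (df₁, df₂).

degrees of freedom = [3, 30]

k = 4 groups, N = 34 total
df = (k−1, N−k) = (4−1, 34−4) = (3, 30)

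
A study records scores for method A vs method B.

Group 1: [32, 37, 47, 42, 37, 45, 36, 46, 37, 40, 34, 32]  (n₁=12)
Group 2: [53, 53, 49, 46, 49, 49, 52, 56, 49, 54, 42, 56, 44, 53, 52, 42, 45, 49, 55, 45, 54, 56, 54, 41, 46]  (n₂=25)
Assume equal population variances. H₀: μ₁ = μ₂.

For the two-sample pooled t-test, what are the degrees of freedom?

degrees of freedom = 35

df = n₁ + n₂ − 2 = 12 + 25 − 2 = 35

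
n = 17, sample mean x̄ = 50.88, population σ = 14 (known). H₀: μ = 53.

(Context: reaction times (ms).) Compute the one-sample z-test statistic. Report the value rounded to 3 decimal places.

test statistic = -0.624

SE = σ/√n = 14/√17 = 3.3955
z = (x̄−μ₀)/SE = (50.88−53)/3.3955 = -0.6244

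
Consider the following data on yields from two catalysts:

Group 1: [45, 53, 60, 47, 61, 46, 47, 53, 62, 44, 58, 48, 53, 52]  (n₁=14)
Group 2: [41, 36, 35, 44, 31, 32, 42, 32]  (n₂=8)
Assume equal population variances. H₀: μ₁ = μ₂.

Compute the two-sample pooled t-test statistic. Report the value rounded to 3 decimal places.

x̄₁=52.071, s₁=6.195, n₁=14
x̄₂=36.625, s₂=5.069, n₂=8
s_p² = [13·6.195² + 7·5.069²]/20 = 33.9402
SE = √(s_p²·(1/14+1/8)) = 2.5820
t = (52.071−36.625)/2.5820 = 5.9823
df = 20

test statistic = 5.982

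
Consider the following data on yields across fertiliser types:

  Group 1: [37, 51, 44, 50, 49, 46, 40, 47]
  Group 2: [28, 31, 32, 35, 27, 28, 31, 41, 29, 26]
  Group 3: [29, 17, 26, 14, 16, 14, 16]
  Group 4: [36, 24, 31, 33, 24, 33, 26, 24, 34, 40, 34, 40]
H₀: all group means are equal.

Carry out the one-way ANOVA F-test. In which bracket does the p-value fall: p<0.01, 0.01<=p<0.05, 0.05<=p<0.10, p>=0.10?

p-value bracket: p<0.01

Group means [45.50, 30.80, 18.86, 31.58], grand mean 31.973
SSB = Σnᵢ(x̄ᵢ−x̄)² = 2683.599; SSW = ΣΣ(x−x̄ᵢ)² = 951.374
MSB = 2683.599/3 = 894.5331; MSW = 951.374/33 = 28.8295
F = MSB/MSW = 31.0284
df = (3, 33)
p-value (upper-tail) = 0.00000
→ bracket: p<0.01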